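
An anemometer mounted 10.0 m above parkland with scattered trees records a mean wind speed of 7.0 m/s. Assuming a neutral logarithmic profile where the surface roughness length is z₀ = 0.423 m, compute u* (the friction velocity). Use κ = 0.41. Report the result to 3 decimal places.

Log law: V(z) = (u*/κ) · ln(z/z₀) ⇒ u* = κ · V / ln(z/z₀)
u* = 0.41 × 7.0 / ln(10.0/0.423) = 0.41 × 7.0 / 3.1630
   = 2.8700 / 3.1630 = 0.9074 m/s

u* ≈ 0.907 m/s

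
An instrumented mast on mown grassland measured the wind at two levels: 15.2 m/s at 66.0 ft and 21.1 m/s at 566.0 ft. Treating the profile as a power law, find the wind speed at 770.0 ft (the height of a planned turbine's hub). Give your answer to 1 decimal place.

First find α: α = ln(V₂/V₁)/ln(z₂/z₁) = ln(21.1/15.2)/ln(566.0/66.0) = 0.32798/2.14894 = 0.1526
Extrapolate from 566.0 ft to 770.0 ft: V₃ = 21.1 × (770.0/566.0)^0.1526 = 21.1 × 1.0481 = 22.1149 m/s

22.1 m/s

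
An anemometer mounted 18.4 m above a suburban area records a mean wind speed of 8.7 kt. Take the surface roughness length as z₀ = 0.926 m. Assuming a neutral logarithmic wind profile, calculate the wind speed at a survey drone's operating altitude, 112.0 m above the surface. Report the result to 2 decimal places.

13.96 kt

Log law: V(z) ∝ ln(z/z₀), so V₂/V₁ = ln(z₂/z₀) / ln(z₁/z₀).
ln(112.0/0.926) = 4.7954, ln(18.4/0.926) = 2.9892
V₂ = 8.7 × 4.7954/2.9892 = 8.7 × 1.6042 = 13.9567 kt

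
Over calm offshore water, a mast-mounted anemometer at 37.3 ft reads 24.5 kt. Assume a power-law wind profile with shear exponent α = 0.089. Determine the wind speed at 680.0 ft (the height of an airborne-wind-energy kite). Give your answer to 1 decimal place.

31.7 kt

Power-law profile: V₂ = V₁ · (z₂/z₁)^α
V₂ = 24.5 × (680.0/37.3)^0.089 = 24.5 × (18.2306)^0.089
    = 24.5 × 1.2948 = 31.7232 kt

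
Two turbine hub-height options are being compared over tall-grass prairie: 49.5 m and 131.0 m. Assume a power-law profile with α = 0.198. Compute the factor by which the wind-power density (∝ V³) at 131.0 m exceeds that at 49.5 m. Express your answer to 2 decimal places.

1.78

Speed ratio: V_B/V_A = (z_B/z_A)^α = (131.0/49.5)^0.198 = (2.6465)^0.198 = 1.21252
Power-density ratio: P_B/P_A = (V_B/V_A)³ = (1.21252)³ = 1.78264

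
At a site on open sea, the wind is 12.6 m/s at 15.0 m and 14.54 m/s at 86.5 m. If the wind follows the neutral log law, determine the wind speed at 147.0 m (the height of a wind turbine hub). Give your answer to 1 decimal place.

15.1 m/s

Log law: V ∝ ln(z/z₀). From the pair, with r = V₁/V₂ = 0.86657,
ln z₀ = (ln z₁ − r·ln z₂)/(1 − r) = (2.7081 − 0.86657×4.4601)/0.13343 = -8.6715 → z₀ = 0.0001714 m
V₃ = V₁ · ln(z₃/z₀)/ln(z₁/z₀) = 12.6 × 13.6620/11.3796 = 15.1272 m/s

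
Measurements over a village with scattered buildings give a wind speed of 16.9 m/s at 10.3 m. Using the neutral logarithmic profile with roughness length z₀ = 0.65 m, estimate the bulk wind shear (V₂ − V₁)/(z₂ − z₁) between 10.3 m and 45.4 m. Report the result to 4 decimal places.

Log law: V₂ = V₁ · ln(z₂/z₀)/ln(z₁/z₀) = 16.9 × 4.2463/2.7629 = 25.9733 m/s
ΔV/Δz = (25.9733 − 16.9)/(45.4 − 10.3) = 9.0733/35.1000 = 0.25850 m/s/m

0.2585 m/s/m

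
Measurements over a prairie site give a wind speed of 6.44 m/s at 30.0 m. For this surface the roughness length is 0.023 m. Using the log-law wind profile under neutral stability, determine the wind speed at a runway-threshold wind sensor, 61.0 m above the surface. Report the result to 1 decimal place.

Log law: V(z) ∝ ln(z/z₀), so V₂/V₁ = ln(z₂/z₀) / ln(z₁/z₀).
ln(61.0/0.023) = 7.8831, ln(30.0/0.023) = 7.1735
V₂ = 6.44 × 7.8831/7.1735 = 6.44 × 1.0989 = 7.0771 m/s

7.1 m/s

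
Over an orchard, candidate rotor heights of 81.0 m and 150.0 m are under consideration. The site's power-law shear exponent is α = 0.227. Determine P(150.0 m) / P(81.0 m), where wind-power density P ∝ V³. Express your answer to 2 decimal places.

1.52

Speed ratio: V_B/V_A = (z_B/z_A)^α = (150.0/81.0)^0.227 = (1.8519)^0.227 = 1.15013
Power-density ratio: P_B/P_A = (V_B/V_A)³ = (1.15013)³ = 1.52139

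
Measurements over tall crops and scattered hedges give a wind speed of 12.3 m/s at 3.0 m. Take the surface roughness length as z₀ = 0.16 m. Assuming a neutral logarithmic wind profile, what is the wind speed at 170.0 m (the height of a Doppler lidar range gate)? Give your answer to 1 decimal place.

Log law: V(z) ∝ ln(z/z₀), so V₂/V₁ = ln(z₂/z₀) / ln(z₁/z₀).
ln(170.0/0.16) = 6.9684, ln(3.0/0.16) = 2.9312
V₂ = 12.3 × 6.9684/2.9312 = 12.3 × 2.3773 = 29.2410 m/s

29.2 m/s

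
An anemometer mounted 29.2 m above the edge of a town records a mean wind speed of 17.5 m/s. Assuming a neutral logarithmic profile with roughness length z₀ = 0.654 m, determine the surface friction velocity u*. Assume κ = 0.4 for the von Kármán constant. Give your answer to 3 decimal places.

Log law: V(z) = (u*/κ) · ln(z/z₀) ⇒ u* = κ · V / ln(z/z₀)
u* = 0.4 × 17.5 / ln(29.2/0.654) = 0.4 × 17.5 / 3.7988
   = 7.0000 / 3.7988 = 1.8427 m/s

u* ≈ 1.843 m/s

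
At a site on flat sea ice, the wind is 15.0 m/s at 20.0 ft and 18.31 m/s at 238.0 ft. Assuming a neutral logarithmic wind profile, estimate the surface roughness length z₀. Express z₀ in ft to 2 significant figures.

z₀ ≈ 0.00027 ft

Log law: V(z) ∝ ln(z/z₀). With r = V₁/V₂ = 15.0/18.31 = 0.81922,
r · ln(z₂/z₀) = ln(z₁/z₀) ⇒ ln z₀ = (ln z₁ − r·ln z₂)/(1 − r)
ln z₀ = (2.99573 − 0.81922×5.47227) / 0.18078 = -8.2273
z₀ = exp(-8.2273) = 0.0002673 ft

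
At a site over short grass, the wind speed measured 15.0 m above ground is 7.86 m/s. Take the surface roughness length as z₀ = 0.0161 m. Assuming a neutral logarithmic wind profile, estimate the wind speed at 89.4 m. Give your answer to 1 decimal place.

Log law: V(z) ∝ ln(z/z₀), so V₂/V₁ = ln(z₂/z₀) / ln(z₁/z₀).
ln(89.4/0.0161) = 8.6221, ln(15.0/0.0161) = 6.8370
V₂ = 7.86 × 8.6221/6.8370 = 7.86 × 1.2611 = 9.9122 m/s

9.9 m/s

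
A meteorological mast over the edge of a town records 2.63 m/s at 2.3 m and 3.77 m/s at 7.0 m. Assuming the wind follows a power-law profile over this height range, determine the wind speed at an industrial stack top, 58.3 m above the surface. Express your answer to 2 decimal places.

First find α: α = ln(V₂/V₁)/ln(z₂/z₁) = ln(3.77/2.63)/ln(7.0/2.3) = 0.36009/1.11300 = 0.3235
Extrapolate from 7.0 m to 58.3 m: V₃ = 3.77 × (58.3/7.0)^0.3235 = 3.77 × 1.9853 = 7.4847 m/s

7.48 m/s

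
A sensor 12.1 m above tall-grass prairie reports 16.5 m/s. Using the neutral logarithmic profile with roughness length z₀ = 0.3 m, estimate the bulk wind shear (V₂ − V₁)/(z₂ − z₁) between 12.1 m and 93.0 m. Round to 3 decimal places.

Log law: V₂ = V₁ · ln(z₂/z₀)/ln(z₁/z₀) = 16.5 × 5.7366/3.6972 = 25.6015 m/s
ΔV/Δz = (25.6015 − 16.5)/(93.0 − 12.1) = 9.1015/80.9000 = 0.11250 m/s/m

0.113 m/s/m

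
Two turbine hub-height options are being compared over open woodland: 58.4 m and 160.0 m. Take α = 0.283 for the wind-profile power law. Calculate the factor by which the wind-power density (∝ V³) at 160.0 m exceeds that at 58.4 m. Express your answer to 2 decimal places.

2.35

Speed ratio: V_B/V_A = (z_B/z_A)^α = (160.0/58.4)^0.283 = (2.7397)^0.283 = 1.33006
Power-density ratio: P_B/P_A = (V_B/V_A)³ = (1.33006)³ = 2.35295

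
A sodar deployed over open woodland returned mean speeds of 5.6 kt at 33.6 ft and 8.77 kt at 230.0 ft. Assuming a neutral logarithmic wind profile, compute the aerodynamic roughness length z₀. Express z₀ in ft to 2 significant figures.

Log law: V(z) ∝ ln(z/z₀). With r = V₁/V₂ = 5.6/8.77 = 0.63854,
r · ln(z₂/z₀) = ln(z₁/z₀) ⇒ ln z₀ = (ln z₁ − r·ln z₂)/(1 − r)
ln z₀ = (3.51453 − 0.63854×5.43808) / 0.36146 = 0.1165
z₀ = exp(0.1165) = 1.124 ft

z₀ ≈ 1.1 ft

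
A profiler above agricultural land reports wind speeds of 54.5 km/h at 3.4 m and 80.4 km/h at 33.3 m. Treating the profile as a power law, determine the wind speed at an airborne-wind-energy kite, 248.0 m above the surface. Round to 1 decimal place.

First find α: α = ln(V₂/V₁)/ln(z₂/z₁) = ln(80.4/54.5)/ln(33.3/3.4) = 0.38881/2.28178 = 0.1704
Extrapolate from 33.3 m to 248.0 m: V₃ = 80.4 × (248.0/33.3)^0.1704 = 80.4 × 1.4080 = 113.1997 km/h

113.2 km/h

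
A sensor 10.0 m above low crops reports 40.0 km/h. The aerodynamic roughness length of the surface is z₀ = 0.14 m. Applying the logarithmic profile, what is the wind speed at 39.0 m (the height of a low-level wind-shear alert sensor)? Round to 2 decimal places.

Log law: V(z) ∝ ln(z/z₀), so V₂/V₁ = ln(z₂/z₀) / ln(z₁/z₀).
ln(39.0/0.14) = 5.6297, ln(10.0/0.14) = 4.2687
V₂ = 40.0 × 5.6297/4.2687 = 40.0 × 1.3188 = 52.7531 km/h

52.75 km/h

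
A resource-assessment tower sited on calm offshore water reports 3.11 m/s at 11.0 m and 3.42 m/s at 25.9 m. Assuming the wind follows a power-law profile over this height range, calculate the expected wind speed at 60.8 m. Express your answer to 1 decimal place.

First find α: α = ln(V₂/V₁)/ln(z₂/z₁) = ln(3.42/3.11)/ln(25.9/11.0) = 0.09502/0.85635 = 0.1110
Extrapolate from 25.9 m to 60.8 m: V₃ = 3.42 × (60.8/25.9)^0.1110 = 3.42 × 1.0993 = 3.7596 m/s

3.8 m/s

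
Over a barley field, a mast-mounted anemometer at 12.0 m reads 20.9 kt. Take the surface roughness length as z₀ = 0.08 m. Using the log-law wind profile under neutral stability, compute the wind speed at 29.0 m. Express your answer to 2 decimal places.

24.58 kt

Log law: V(z) ∝ ln(z/z₀), so V₂/V₁ = ln(z₂/z₀) / ln(z₁/z₀).
ln(29.0/0.08) = 5.8930, ln(12.0/0.08) = 5.0106
V₂ = 20.9 × 5.8930/5.0106 = 20.9 × 1.1761 = 24.5806 kt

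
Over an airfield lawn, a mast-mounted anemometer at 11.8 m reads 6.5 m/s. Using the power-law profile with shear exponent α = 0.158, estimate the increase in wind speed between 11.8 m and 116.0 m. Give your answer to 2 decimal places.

Power law: V₂ = V₁ · (z₂/z₁)^α = 6.5 × (9.8305)^0.158 = 9.3270 m/s
ΔV = 9.3270 − 6.5 = 2.8270 m/s

2.83 m/s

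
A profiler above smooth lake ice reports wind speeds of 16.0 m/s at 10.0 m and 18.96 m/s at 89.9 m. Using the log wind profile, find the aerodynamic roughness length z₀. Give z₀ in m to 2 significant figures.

z₀ ≈ 0.000070 m

Log law: V(z) ∝ ln(z/z₀). With r = V₁/V₂ = 16.0/18.96 = 0.84388,
r · ln(z₂/z₀) = ln(z₁/z₀) ⇒ ln z₀ = (ln z₁ − r·ln z₂)/(1 − r)
ln z₀ = (2.30259 − 0.84388×4.49870) / 0.15612 = -9.5683
z₀ = exp(-9.5683) = 0.00006991 m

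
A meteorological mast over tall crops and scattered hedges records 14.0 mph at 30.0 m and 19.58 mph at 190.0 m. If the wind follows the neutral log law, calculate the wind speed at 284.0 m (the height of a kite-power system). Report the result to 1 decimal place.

20.8 mph

Log law: V ∝ ln(z/z₀). From the pair, with r = V₁/V₂ = 0.71502,
ln z₀ = (ln z₁ − r·ln z₂)/(1 − r) = (3.4012 − 0.71502×5.2470)/0.28498 = -1.2299 → z₀ = 0.2923 m
V₃ = V₁ · ln(z₃/z₀)/ln(z₁/z₀) = 14.0 × 6.8789/4.6311 = 20.7951 mph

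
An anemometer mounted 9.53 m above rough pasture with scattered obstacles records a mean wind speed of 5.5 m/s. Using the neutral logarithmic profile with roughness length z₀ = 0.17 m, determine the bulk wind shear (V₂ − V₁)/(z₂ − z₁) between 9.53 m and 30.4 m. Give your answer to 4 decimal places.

Log law: V₂ = V₁ · ln(z₂/z₀)/ln(z₁/z₀) = 5.5 × 5.1864/4.0264 = 7.0845 m/s
ΔV/Δz = (7.0845 − 5.5)/(30.4 − 9.53) = 1.5845/20.8700 = 0.07592 m/s/m

0.0759 m/s/m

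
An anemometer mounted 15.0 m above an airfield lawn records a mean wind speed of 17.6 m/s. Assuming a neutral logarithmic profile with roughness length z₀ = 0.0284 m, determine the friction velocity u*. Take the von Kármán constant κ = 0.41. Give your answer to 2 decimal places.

Log law: V(z) = (u*/κ) · ln(z/z₀) ⇒ u* = κ · V / ln(z/z₀)
u* = 0.41 × 17.6 / ln(15.0/0.0284) = 0.41 × 17.6 / 6.2694
   = 7.2160 / 6.2694 = 1.1510 m/s

u* ≈ 1.15 m/s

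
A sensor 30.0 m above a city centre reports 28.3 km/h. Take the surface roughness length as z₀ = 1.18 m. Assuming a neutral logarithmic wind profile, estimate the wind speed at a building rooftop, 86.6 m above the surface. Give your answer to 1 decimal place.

37.6 km/h

Log law: V(z) ∝ ln(z/z₀), so V₂/V₁ = ln(z₂/z₀) / ln(z₁/z₀).
ln(86.6/1.18) = 4.2958, ln(30.0/1.18) = 3.2357
V₂ = 28.3 × 4.2958/3.2357 = 28.3 × 1.3276 = 37.5719 km/h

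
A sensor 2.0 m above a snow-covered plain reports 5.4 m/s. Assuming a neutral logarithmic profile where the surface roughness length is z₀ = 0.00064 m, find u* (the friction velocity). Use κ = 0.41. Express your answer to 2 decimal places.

u* ≈ 0.28 m/s

Log law: V(z) = (u*/κ) · ln(z/z₀) ⇒ u* = κ · V / ln(z/z₀)
u* = 0.41 × 5.4 / ln(2.0/0.00064) = 0.41 × 5.4 / 8.0472
   = 2.2140 / 8.0472 = 0.2751 m/s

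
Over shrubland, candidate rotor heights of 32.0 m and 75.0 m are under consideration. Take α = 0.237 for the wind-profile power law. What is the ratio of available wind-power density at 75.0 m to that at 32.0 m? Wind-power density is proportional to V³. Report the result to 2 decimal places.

Speed ratio: V_B/V_A = (z_B/z_A)^α = (75.0/32.0)^0.237 = (2.3438)^0.237 = 1.22368
Power-density ratio: P_B/P_A = (V_B/V_A)³ = (1.22368)³ = 1.83234

1.83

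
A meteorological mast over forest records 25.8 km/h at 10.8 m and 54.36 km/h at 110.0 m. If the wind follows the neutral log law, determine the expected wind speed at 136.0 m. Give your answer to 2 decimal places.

Log law: V ∝ ln(z/z₀). From the pair, with r = V₁/V₂ = 0.47461,
ln z₀ = (ln z₁ − r·ln z₂)/(1 − r) = (2.3795 − 0.47461×4.7005)/0.52539 = 0.2829 → z₀ = 1.327 m
V₃ = V₁ · ln(z₃/z₀)/ln(z₁/z₀) = 25.8 × 4.6298/2.0966 = 56.9709 km/h

56.97 km/h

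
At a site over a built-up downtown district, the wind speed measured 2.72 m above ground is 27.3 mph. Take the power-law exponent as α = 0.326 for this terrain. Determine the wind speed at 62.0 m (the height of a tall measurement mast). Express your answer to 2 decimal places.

Power-law profile: V₂ = V₁ · (z₂/z₁)^α
V₂ = 27.3 × (62.0/2.72)^0.326 = 27.3 × (22.7941)^0.326
    = 27.3 × 2.7711 = 75.6507 mph

75.65 mph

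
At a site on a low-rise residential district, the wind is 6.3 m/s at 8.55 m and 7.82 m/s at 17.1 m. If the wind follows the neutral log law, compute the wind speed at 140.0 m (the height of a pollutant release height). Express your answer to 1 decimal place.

12.4 m/s

Log law: V ∝ ln(z/z₀). From the pair, with r = V₁/V₂ = 0.80563,
ln z₀ = (ln z₁ − r·ln z₂)/(1 − r) = (2.1459 − 0.80563×2.8391)/0.19437 = -0.7270 → z₀ = 0.4834 m
V₃ = V₁ · ln(z₃/z₀)/ln(z₁/z₀) = 6.3 × 5.6686/2.8729 = 12.4307 m/s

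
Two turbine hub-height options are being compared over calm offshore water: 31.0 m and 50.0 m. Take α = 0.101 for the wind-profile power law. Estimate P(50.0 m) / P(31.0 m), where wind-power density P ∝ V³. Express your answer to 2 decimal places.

1.16

Speed ratio: V_B/V_A = (z_B/z_A)^α = (50.0/31.0)^0.101 = (1.6129)^0.101 = 1.04947
Power-density ratio: P_B/P_A = (V_B/V_A)³ = (1.04947)³ = 1.15586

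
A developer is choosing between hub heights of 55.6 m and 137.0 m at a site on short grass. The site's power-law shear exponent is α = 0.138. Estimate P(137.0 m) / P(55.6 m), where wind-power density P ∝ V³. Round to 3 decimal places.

1.453

Speed ratio: V_B/V_A = (z_B/z_A)^α = (137.0/55.6)^0.138 = (2.4640)^0.138 = 1.13252
Power-density ratio: P_B/P_A = (V_B/V_A)³ = (1.13252)³ = 1.45258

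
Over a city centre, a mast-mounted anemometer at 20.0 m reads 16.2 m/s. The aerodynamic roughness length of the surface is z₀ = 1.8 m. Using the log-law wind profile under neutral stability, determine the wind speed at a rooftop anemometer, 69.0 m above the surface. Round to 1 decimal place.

24.5 m/s

Log law: V(z) ∝ ln(z/z₀), so V₂/V₁ = ln(z₂/z₀) / ln(z₁/z₀).
ln(69.0/1.8) = 3.6463, ln(20.0/1.8) = 2.4079
V₂ = 16.2 × 3.6463/2.4079 = 16.2 × 1.5143 = 24.5314 m/s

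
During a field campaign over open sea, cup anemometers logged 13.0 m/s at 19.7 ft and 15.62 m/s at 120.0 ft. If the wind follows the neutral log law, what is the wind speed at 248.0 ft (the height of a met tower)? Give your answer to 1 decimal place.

Log law: V ∝ ln(z/z₀). From the pair, with r = V₁/V₂ = 0.83227,
ln z₀ = (ln z₁ − r·ln z₂)/(1 − r) = (2.9806 − 0.83227×4.7875)/0.16773 = -5.9848 → z₀ = 0.002517 ft
V₃ = V₁ · ln(z₃/z₀)/ln(z₁/z₀) = 13.0 × 11.4982/8.9654 = 16.6726 m/s

16.7 m/s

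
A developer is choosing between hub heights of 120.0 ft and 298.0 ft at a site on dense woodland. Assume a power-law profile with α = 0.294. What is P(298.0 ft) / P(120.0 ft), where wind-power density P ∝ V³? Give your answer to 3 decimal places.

Speed ratio: V_B/V_A = (z_B/z_A)^α = (298.0/120.0)^0.294 = (2.4833)^0.294 = 1.30659
Power-density ratio: P_B/P_A = (V_B/V_A)³ = (1.30659)³ = 2.23060

2.231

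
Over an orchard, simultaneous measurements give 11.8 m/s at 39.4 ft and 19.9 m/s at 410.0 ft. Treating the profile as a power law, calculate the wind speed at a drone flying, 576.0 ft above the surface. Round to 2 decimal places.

21.47 m/s

First find α: α = ln(V₂/V₁)/ln(z₂/z₁) = ln(19.9/11.8)/ln(410.0/39.4) = 0.52262/2.34239 = 0.2231
Extrapolate from 410.0 ft to 576.0 ft: V₃ = 19.9 × (576.0/410.0)^0.2231 = 19.9 × 1.0788 = 21.4681 m/s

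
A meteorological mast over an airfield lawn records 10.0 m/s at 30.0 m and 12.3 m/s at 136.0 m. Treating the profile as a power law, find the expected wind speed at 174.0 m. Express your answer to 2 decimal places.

12.72 m/s

First find α: α = ln(V₂/V₁)/ln(z₂/z₁) = ln(12.3/10.0)/ln(136.0/30.0) = 0.20701/1.51146 = 0.1370
Extrapolate from 136.0 m to 174.0 m: V₃ = 12.3 × (174.0/136.0)^0.1370 = 12.3 × 1.0343 = 12.7222 m/s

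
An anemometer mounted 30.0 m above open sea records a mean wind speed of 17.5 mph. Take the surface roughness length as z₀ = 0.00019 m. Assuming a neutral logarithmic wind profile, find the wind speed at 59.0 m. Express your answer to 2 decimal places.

Log law: V(z) ∝ ln(z/z₀), so V₂/V₁ = ln(z₂/z₀) / ln(z₁/z₀).
ln(59.0/0.00019) = 12.6460, ln(30.0/0.00019) = 11.9697
V₂ = 17.5 × 12.6460/11.9697 = 17.5 × 1.0565 = 18.4888 mph

18.49 mph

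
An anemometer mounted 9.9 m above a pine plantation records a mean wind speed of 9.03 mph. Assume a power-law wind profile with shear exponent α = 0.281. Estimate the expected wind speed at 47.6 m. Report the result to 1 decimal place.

Power-law profile: V₂ = V₁ · (z₂/z₁)^α
V₂ = 9.03 × (47.6/9.9)^0.281 = 9.03 × (4.8081)^0.281
    = 9.03 × 1.5547 = 14.0385 mph

14.0 mph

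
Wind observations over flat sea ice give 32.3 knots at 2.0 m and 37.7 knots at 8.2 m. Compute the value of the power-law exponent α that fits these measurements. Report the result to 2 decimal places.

Power law: V₂/V₁ = (z₂/z₁)^α ⇒ α = ln(V₂/V₁) / ln(z₂/z₁)
α = ln(37.7/32.3) / ln(8.2/2.0) = ln(1.1672) / ln(4.1000)
  = 0.15459 / 1.41099 = 0.10956

α ≈ 0.11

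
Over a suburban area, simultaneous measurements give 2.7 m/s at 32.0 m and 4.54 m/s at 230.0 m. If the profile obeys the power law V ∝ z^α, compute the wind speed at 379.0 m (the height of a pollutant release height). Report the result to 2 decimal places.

First find α: α = ln(V₂/V₁)/ln(z₂/z₁) = ln(4.54/2.7)/ln(230.0/32.0) = 0.51968/1.97234 = 0.2635
Extrapolate from 230.0 m to 379.0 m: V₃ = 4.54 × (379.0/230.0)^0.2635 = 4.54 × 1.1406 = 5.1785 m/s

5.18 m/s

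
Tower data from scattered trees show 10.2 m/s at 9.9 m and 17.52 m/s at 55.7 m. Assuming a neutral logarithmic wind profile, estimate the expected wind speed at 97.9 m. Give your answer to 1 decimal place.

19.9 m/s

Log law: V ∝ ln(z/z₀). From the pair, with r = V₁/V₂ = 0.58219,
ln z₀ = (ln z₁ − r·ln z₂)/(1 − r) = (2.2925 − 0.58219×4.0200)/0.41781 = -0.1146 → z₀ = 0.8918 m
V₃ = V₁ · ln(z₃/z₀)/ln(z₁/z₀) = 10.2 × 4.6985/2.4071 = 19.9098 m/s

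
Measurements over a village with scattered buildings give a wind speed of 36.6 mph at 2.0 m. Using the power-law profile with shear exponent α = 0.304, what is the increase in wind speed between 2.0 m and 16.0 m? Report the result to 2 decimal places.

Power law: V₂ = V₁ · (z₂/z₁)^α = 36.6 × (8.0000)^0.304 = 68.8685 mph
ΔV = 68.8685 − 36.6 = 32.2685 mph

32.27 mph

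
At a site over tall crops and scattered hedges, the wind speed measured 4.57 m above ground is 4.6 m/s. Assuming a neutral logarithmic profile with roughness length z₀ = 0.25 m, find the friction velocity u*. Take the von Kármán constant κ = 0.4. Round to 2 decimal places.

Log law: V(z) = (u*/κ) · ln(z/z₀) ⇒ u* = κ · V / ln(z/z₀)
u* = 0.4 × 4.6 / ln(4.57/0.25) = 0.4 × 4.6 / 2.9058
   = 1.8400 / 2.9058 = 0.6332 m/s

u* ≈ 0.63 m/s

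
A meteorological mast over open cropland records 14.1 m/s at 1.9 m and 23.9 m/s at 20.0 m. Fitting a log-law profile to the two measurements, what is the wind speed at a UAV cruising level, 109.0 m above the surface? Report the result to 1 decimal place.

Log law: V ∝ ln(z/z₀). From the pair, with r = V₁/V₂ = 0.58996,
ln z₀ = (ln z₁ − r·ln z₂)/(1 − r) = (0.6419 − 0.58996×2.9957)/0.41004 = -2.7448 → z₀ = 0.06426 m
V₃ = V₁ · ln(z₃/z₀)/ln(z₁/z₀) = 14.1 × 7.4362/3.3867 = 30.9594 m/s

31.0 m/s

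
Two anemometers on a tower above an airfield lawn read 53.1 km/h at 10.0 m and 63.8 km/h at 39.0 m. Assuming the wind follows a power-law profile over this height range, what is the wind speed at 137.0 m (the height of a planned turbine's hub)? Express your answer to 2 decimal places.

First find α: α = ln(V₂/V₁)/ln(z₂/z₁) = ln(63.8/53.1)/ln(39.0/10.0) = 0.18358/1.36098 = 0.1349
Extrapolate from 39.0 m to 137.0 m: V₃ = 63.8 × (137.0/39.0)^0.1349 = 63.8 × 1.1847 = 75.5826 km/h

75.58 km/h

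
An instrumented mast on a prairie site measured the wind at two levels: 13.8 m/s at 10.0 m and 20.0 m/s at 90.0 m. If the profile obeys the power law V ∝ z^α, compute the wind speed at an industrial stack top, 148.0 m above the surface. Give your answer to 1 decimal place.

First find α: α = ln(V₂/V₁)/ln(z₂/z₁) = ln(20.0/13.8)/ln(90.0/10.0) = 0.37106/2.19722 = 0.1689
Extrapolate from 90.0 m to 148.0 m: V₃ = 20.0 × (148.0/90.0)^0.1689 = 20.0 × 1.0876 = 21.7526 m/s

21.8 m/s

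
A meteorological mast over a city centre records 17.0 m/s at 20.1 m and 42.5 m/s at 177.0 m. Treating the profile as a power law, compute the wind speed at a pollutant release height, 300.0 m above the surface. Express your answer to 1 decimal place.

53.1 m/s

First find α: α = ln(V₂/V₁)/ln(z₂/z₁) = ln(42.5/17.0)/ln(177.0/20.1) = 0.91629/2.17543 = 0.4212
Extrapolate from 177.0 m to 300.0 m: V₃ = 42.5 × (300.0/177.0)^0.4212 = 42.5 × 1.2489 = 53.0770 m/s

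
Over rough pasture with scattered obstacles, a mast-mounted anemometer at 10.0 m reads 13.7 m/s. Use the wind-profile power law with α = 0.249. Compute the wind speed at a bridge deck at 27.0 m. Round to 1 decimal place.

17.5 m/s

Power-law profile: V₂ = V₁ · (z₂/z₁)^α
V₂ = 13.7 × (27.0/10.0)^0.249 = 13.7 × (2.7000)^0.249
    = 13.7 × 1.2806 = 17.5441 m/s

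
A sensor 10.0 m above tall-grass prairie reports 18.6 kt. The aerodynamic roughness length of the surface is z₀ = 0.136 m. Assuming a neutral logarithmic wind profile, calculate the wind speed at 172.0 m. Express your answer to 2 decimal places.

30.91 kt

Log law: V(z) ∝ ln(z/z₀), so V₂/V₁ = ln(z₂/z₀) / ln(z₁/z₀).
ln(172.0/0.136) = 7.1426, ln(10.0/0.136) = 4.2977
V₂ = 18.6 × 7.1426/4.2977 = 18.6 × 1.6620 = 30.9125 kt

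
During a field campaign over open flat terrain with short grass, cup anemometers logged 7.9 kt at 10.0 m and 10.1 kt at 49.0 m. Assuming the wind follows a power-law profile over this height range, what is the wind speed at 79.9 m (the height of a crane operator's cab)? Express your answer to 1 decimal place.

10.9 kt

First find α: α = ln(V₂/V₁)/ln(z₂/z₁) = ln(10.1/7.9)/ln(49.0/10.0) = 0.24567/1.58924 = 0.1546
Extrapolate from 49.0 m to 79.9 m: V₃ = 10.1 × (79.9/49.0)^0.1546 = 10.1 × 1.0785 = 10.8930 kt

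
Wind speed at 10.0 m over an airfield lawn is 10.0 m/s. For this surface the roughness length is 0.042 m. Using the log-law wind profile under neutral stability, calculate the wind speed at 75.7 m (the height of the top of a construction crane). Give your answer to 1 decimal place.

13.7 m/s

Log law: V(z) ∝ ln(z/z₀), so V₂/V₁ = ln(z₂/z₀) / ln(z₁/z₀).
ln(75.7/0.042) = 7.4969, ln(10.0/0.042) = 5.4727
V₂ = 10.0 × 7.4969/5.4727 = 10.0 × 1.3699 = 13.6987 m/s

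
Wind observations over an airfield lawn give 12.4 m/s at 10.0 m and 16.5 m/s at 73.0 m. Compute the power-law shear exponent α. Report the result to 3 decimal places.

Power law: V₂/V₁ = (z₂/z₁)^α ⇒ α = ln(V₂/V₁) / ln(z₂/z₁)
α = ln(16.5/12.4) / ln(73.0/10.0) = ln(1.3306) / ln(7.3000)
  = 0.28566 / 1.98787 = 0.14370

α ≈ 0.144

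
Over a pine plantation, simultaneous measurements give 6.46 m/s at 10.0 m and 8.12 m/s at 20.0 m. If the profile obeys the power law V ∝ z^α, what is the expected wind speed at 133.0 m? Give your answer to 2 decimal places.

First find α: α = ln(V₂/V₁)/ln(z₂/z₁) = ln(8.12/6.46)/ln(20.0/10.0) = 0.22870/0.69315 = 0.3299
Extrapolate from 20.0 m to 133.0 m: V₃ = 8.12 × (133.0/20.0)^0.3299 = 8.12 × 1.8685 = 15.1720 m/s

15.17 m/s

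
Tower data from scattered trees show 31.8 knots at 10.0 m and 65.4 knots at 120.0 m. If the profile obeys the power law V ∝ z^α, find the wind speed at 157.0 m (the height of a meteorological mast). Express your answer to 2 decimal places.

70.70 knots

First find α: α = ln(V₂/V₁)/ln(z₂/z₁) = ln(65.4/31.8)/ln(120.0/10.0) = 0.72106/2.48491 = 0.2902
Extrapolate from 120.0 m to 157.0 m: V₃ = 65.4 × (157.0/120.0)^0.2902 = 65.4 × 1.0811 = 70.7044 knots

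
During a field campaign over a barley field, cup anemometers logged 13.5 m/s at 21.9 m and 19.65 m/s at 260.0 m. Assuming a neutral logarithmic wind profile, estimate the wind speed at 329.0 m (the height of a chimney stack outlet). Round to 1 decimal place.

20.2 m/s

Log law: V ∝ ln(z/z₀). From the pair, with r = V₁/V₂ = 0.68702,
ln z₀ = (ln z₁ − r·ln z₂)/(1 − r) = (3.0865 − 0.68702×5.5607)/0.31298 = -2.3447 → z₀ = 0.09588 m
V₃ = V₁ · ln(z₃/z₀)/ln(z₁/z₀) = 13.5 × 8.1407/5.4312 = 20.2351 m/s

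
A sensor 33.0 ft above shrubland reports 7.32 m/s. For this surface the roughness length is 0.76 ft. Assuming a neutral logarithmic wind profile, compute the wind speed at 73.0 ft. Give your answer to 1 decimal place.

8.9 m/s

Log law: V(z) ∝ ln(z/z₀), so V₂/V₁ = ln(z₂/z₀) / ln(z₁/z₀).
ln(73.0/0.76) = 4.5649, ln(33.0/0.76) = 3.7709
V₂ = 7.32 × 4.5649/3.7709 = 7.32 × 1.2105 = 8.8612 m/s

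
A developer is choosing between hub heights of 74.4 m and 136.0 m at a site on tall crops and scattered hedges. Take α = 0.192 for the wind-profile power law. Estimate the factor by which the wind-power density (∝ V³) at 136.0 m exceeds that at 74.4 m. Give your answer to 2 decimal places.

1.42

Speed ratio: V_B/V_A = (z_B/z_A)^α = (136.0/74.4)^0.192 = (1.8280)^0.192 = 1.12279
Power-density ratio: P_B/P_A = (V_B/V_A)³ = (1.12279)³ = 1.41544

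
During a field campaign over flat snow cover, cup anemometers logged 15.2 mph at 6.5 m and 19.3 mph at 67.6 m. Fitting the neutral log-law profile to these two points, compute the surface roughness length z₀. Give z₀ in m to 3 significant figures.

Log law: V(z) ∝ ln(z/z₀). With r = V₁/V₂ = 15.2/19.3 = 0.78756,
r · ln(z₂/z₀) = ln(z₁/z₀) ⇒ ln z₀ = (ln z₁ − r·ln z₂)/(1 − r)
ln z₀ = (1.87180 − 0.78756×4.21361) / 0.21244 = -6.8100
z₀ = exp(-6.8100) = 0.001103 m

z₀ ≈ 0.00110 m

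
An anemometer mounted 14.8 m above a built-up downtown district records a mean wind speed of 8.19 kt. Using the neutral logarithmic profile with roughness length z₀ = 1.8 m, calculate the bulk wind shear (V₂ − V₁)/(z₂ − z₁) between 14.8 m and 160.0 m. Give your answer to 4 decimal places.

Log law: V₂ = V₁ · ln(z₂/z₀)/ln(z₁/z₀) = 8.19 × 4.4874/2.1068 = 17.4440 kt
ΔV/Δz = (17.4440 − 8.19)/(160.0 − 14.8) = 9.2540/145.2000 = 0.06373 kt/m

0.0637 kt/m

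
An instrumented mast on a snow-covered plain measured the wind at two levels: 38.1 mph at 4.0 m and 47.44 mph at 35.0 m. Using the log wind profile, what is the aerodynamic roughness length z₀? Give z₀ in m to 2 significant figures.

z₀ ≈ 0.00057 m

Log law: V(z) ∝ ln(z/z₀). With r = V₁/V₂ = 38.1/47.44 = 0.80312,
r · ln(z₂/z₀) = ln(z₁/z₀) ⇒ ln z₀ = (ln z₁ − r·ln z₂)/(1 − r)
ln z₀ = (1.38629 − 0.80312×3.55535) / 0.19688 = -7.4618
z₀ = exp(-7.4618) = 0.0005746 m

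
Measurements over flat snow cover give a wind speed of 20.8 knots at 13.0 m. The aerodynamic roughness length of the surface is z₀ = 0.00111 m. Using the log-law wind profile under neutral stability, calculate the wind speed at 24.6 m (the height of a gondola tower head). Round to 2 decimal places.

22.22 knots

Log law: V(z) ∝ ln(z/z₀), so V₂/V₁ = ln(z₂/z₀) / ln(z₁/z₀).
ln(24.6/0.00111) = 10.0061, ln(13.0/0.00111) = 9.3683
V₂ = 20.8 × 10.0061/9.3683 = 20.8 × 1.0681 = 22.2161 knots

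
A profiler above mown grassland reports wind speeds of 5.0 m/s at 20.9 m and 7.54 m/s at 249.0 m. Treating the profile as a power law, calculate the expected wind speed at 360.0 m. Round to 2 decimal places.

8.02 m/s

First find α: α = ln(V₂/V₁)/ln(z₂/z₁) = ln(7.54/5.0)/ln(249.0/20.9) = 0.41078/2.47770 = 0.1658
Extrapolate from 249.0 m to 360.0 m: V₃ = 7.54 × (360.0/249.0)^0.1658 = 7.54 × 1.0630 = 8.0152 m/s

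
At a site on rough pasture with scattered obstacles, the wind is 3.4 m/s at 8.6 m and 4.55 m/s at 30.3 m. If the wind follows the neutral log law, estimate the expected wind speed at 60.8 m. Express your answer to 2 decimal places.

Log law: V ∝ ln(z/z₀). From the pair, with r = V₁/V₂ = 0.74725,
ln z₀ = (ln z₁ − r·ln z₂)/(1 − r) = (2.1518 − 0.74725×3.4111)/0.25275 = -1.5716 → z₀ = 0.2077 m
V₃ = V₁ · ln(z₃/z₀)/ln(z₁/z₀) = 3.4 × 5.6792/3.7234 = 5.1860 m/s

5.19 m/s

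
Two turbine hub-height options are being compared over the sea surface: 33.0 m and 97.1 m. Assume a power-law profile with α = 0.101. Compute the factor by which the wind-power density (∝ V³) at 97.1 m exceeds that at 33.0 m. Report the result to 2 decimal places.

Speed ratio: V_B/V_A = (z_B/z_A)^α = (97.1/33.0)^0.101 = (2.9424)^0.101 = 1.11517
Power-density ratio: P_B/P_A = (V_B/V_A)³ = (1.11517)³ = 1.38681

1.39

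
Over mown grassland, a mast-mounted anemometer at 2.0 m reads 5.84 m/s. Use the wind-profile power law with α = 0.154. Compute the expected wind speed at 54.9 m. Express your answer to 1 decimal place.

9.7 m/s

Power-law profile: V₂ = V₁ · (z₂/z₁)^α
V₂ = 5.84 × (54.9/2.0)^0.154 = 5.84 × (27.4500)^0.154
    = 5.84 × 1.6655 = 9.7263 m/s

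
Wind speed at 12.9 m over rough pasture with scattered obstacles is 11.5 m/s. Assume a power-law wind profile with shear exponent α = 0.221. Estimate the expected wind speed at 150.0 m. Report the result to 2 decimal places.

Power-law profile: V₂ = V₁ · (z₂/z₁)^α
V₂ = 11.5 × (150.0/12.9)^0.221 = 11.5 × (11.6279)^0.221
    = 11.5 × 1.7198 = 19.7776 m/s

19.78 m/s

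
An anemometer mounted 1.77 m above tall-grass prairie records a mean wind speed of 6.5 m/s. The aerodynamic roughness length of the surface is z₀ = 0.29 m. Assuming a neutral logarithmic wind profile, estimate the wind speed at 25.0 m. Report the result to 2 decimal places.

16.02 m/s

Log law: V(z) ∝ ln(z/z₀), so V₂/V₁ = ln(z₂/z₀) / ln(z₁/z₀).
ln(25.0/0.29) = 4.4568, ln(1.77/0.29) = 1.8089
V₂ = 6.5 × 4.4568/1.8089 = 6.5 × 2.4639 = 16.0150 m/s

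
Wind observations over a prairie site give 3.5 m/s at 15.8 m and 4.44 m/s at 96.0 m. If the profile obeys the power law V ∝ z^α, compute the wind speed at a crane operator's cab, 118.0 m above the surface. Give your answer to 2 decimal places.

First find α: α = ln(V₂/V₁)/ln(z₂/z₁) = ln(4.44/3.5)/ln(96.0/15.8) = 0.23789/1.80434 = 0.1318
Extrapolate from 96.0 m to 118.0 m: V₃ = 4.44 × (118.0/96.0)^0.1318 = 4.44 × 1.0276 = 4.5624 m/s

4.56 m/s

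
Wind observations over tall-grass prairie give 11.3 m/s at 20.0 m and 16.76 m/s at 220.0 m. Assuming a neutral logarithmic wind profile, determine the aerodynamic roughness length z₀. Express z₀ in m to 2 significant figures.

z₀ ≈ 0.14 m

Log law: V(z) ∝ ln(z/z₀). With r = V₁/V₂ = 11.3/16.76 = 0.67422,
r · ln(z₂/z₀) = ln(z₁/z₀) ⇒ ln z₀ = (ln z₁ − r·ln z₂)/(1 − r)
ln z₀ = (2.99573 − 0.67422×5.39363) / 0.32578 = -1.9669
z₀ = exp(-1.9669) = 0.1399 m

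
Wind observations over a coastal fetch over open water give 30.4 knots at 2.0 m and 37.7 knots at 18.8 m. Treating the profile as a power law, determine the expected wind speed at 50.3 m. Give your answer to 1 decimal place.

First find α: α = ln(V₂/V₁)/ln(z₂/z₁) = ln(37.7/30.4)/ln(18.8/2.0) = 0.21522/2.24071 = 0.0960
Extrapolate from 18.8 m to 50.3 m: V₃ = 37.7 × (50.3/18.8)^0.0960 = 37.7 × 1.0991 = 41.4375 knots

41.4 knots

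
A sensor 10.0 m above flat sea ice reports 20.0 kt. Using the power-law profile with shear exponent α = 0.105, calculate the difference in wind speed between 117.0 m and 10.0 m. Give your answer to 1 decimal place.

5.9 kt

Power law: V₂ = V₁ · (z₂/z₁)^α = 20.0 × (11.7000)^0.105 = 25.8934 kt
ΔV = 25.8934 − 20.0 = 5.8934 kt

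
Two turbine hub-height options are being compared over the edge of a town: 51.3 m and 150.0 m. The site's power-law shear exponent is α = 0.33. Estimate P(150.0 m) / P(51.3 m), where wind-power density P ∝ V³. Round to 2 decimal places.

2.89

Speed ratio: V_B/V_A = (z_B/z_A)^α = (150.0/51.3)^0.33 = (2.9240)^0.33 = 1.42486
Power-density ratio: P_B/P_A = (V_B/V_A)³ = (1.42486)³ = 2.89277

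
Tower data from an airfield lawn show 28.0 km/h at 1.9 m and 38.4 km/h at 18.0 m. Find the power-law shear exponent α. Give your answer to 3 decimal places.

Power law: V₂/V₁ = (z₂/z₁)^α ⇒ α = ln(V₂/V₁) / ln(z₂/z₁)
α = ln(38.4/28.0) / ln(18.0/1.9) = ln(1.3714) / ln(9.4737)
  = 0.31585 / 2.24852 = 0.14047

α ≈ 0.140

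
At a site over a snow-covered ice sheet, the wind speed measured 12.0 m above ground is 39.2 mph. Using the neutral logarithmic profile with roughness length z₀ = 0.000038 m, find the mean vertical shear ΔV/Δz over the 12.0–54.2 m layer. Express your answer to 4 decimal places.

Log law: V₂ = V₁ · ln(z₂/z₀)/ln(z₁/z₀) = 39.2 × 14.1706/12.6628 = 43.8676 mph
ΔV/Δz = (43.8676 − 39.2)/(54.2 − 12.0) = 4.6676/42.2000 = 0.11061 mph/m

0.1106 mph/m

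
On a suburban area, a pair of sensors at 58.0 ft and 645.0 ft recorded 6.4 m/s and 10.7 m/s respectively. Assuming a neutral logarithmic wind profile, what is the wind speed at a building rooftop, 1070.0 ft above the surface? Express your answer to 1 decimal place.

Log law: V ∝ ln(z/z₀). From the pair, with r = V₁/V₂ = 0.59813,
ln z₀ = (ln z₁ − r·ln z₂)/(1 − r) = (4.0604 − 0.59813×6.4693)/0.40187 = 0.4752 → z₀ = 1.608 ft
V₃ = V₁ · ln(z₃/z₀)/ln(z₁/z₀) = 6.4 × 6.5002/3.5852 = 11.6036 m/s

11.6 m/s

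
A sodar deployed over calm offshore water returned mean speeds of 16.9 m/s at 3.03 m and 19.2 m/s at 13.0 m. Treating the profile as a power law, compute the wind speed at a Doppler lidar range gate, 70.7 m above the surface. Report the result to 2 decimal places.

First find α: α = ln(V₂/V₁)/ln(z₂/z₁) = ln(19.2/16.9)/ln(13.0/3.03) = 0.12760/1.45639 = 0.0876
Extrapolate from 13.0 m to 70.7 m: V₃ = 19.2 × (70.7/13.0)^0.0876 = 19.2 × 1.1599 = 22.2709 m/s

22.27 m/s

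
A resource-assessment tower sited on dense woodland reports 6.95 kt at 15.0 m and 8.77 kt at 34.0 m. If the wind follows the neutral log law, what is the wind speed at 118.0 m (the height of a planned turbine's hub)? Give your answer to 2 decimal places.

11.54 kt

Log law: V ∝ ln(z/z₀). From the pair, with r = V₁/V₂ = 0.79247,
ln z₀ = (ln z₁ − r·ln z₂)/(1 − r) = (2.7081 − 0.79247×3.5264)/0.20753 = -0.4168 → z₀ = 0.6591 m
V₃ = V₁ · ln(z₃/z₀)/ln(z₁/z₀) = 6.95 × 5.1875/3.1249 = 11.5375 kt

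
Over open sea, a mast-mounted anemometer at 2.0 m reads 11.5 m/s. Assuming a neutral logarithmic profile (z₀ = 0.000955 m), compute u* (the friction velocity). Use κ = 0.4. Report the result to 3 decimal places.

u* ≈ 0.602 m/s

Log law: V(z) = (u*/κ) · ln(z/z₀) ⇒ u* = κ · V / ln(z/z₀)
u* = 0.4 × 11.5 / ln(2.0/0.000955) = 0.4 × 11.5 / 7.6469
   = 4.6000 / 7.6469 = 0.6015 m/s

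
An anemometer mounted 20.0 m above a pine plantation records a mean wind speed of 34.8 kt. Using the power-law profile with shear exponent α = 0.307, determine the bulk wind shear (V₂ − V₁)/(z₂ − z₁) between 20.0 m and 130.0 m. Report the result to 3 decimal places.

0.246 kt/m

Power law: V₂ = V₁ · (z₂/z₁)^α = 34.8 × (6.5000)^0.307 = 61.8221 kt
ΔV/Δz = (61.8221 − 34.8)/(130.0 − 20.0) = 27.0221/110.0000 = 0.24566 kt/m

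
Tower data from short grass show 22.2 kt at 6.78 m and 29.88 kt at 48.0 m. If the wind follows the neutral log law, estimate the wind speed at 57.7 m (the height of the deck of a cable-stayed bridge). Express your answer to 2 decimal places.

30.60 kt

Log law: V ∝ ln(z/z₀). From the pair, with r = V₁/V₂ = 0.74297,
ln z₀ = (ln z₁ − r·ln z₂)/(1 − r) = (1.9140 − 0.74297×3.8712)/0.25703 = -3.7436 → z₀ = 0.02367 m
V₃ = V₁ · ln(z₃/z₀)/ln(z₁/z₀) = 22.2 × 7.7989/5.6576 = 30.6022 kt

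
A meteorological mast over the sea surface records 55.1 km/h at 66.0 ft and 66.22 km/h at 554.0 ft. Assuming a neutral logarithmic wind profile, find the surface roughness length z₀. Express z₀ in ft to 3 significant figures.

z₀ ≈ 0.00174 ft

Log law: V(z) ∝ ln(z/z₀). With r = V₁/V₂ = 55.1/66.22 = 0.83207,
r · ln(z₂/z₀) = ln(z₁/z₀) ⇒ ln z₀ = (ln z₁ − r·ln z₂)/(1 − r)
ln z₀ = (4.18965 − 0.83207×6.31716) / 0.16793 = -6.3522
z₀ = exp(-6.3522) = 0.001743 ft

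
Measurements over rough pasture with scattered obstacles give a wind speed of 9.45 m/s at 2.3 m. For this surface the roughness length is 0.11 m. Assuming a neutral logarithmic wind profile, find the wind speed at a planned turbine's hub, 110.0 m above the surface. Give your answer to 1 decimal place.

Log law: V(z) ∝ ln(z/z₀), so V₂/V₁ = ln(z₂/z₀) / ln(z₁/z₀).
ln(110.0/0.11) = 6.9078, ln(2.3/0.11) = 3.0402
V₂ = 9.45 × 6.9078/3.0402 = 9.45 × 2.2722 = 21.4718 m/s

21.5 m/s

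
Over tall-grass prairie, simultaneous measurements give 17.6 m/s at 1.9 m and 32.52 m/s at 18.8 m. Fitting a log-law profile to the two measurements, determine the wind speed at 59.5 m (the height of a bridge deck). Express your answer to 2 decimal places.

40.02 m/s

Log law: V ∝ ln(z/z₀). From the pair, with r = V₁/V₂ = 0.54121,
ln z₀ = (ln z₁ − r·ln z₂)/(1 − r) = (0.6419 − 0.54121×2.9339)/0.45879 = -2.0618 → z₀ = 0.1272 m
V₃ = V₁ · ln(z₃/z₀)/ln(z₁/z₀) = 17.6 × 6.1478/2.7037 = 40.0198 m/s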